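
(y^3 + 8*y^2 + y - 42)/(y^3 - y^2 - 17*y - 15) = (y^2 + 5*y - 14)/(y^2 - 4*y - 5)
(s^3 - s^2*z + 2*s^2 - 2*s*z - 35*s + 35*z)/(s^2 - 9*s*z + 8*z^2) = (-s^2 - 2*s + 35)/(-s + 8*z)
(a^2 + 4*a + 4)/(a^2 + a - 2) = (a + 2)/(a - 1)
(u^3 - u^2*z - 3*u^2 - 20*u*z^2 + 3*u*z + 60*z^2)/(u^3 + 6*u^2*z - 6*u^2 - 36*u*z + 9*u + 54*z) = (u^2 - u*z - 20*z^2)/(u^2 + 6*u*z - 3*u - 18*z)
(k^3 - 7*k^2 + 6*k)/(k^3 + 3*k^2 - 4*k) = (k - 6)/(k + 4)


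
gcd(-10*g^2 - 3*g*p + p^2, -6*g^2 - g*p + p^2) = 2*g + p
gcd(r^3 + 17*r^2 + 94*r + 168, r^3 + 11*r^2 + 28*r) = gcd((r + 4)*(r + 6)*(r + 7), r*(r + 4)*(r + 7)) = r^2 + 11*r + 28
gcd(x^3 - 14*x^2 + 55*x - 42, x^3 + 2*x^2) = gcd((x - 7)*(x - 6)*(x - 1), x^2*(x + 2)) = 1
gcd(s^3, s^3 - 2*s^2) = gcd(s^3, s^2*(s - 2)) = s^2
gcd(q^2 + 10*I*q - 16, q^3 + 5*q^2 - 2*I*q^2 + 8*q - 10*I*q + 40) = q + 2*I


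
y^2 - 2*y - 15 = (y - 5)*(y + 3)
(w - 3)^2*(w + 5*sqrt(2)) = w^3 - 6*w^2 + 5*sqrt(2)*w^2 - 30*sqrt(2)*w + 9*w + 45*sqrt(2)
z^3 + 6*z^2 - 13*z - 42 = (z - 3)*(z + 2)*(z + 7)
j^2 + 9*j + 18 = (j + 3)*(j + 6)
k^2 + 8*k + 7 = (k + 1)*(k + 7)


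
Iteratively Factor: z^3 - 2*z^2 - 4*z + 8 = (z - 2)*(z^2 - 4) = (z - 2)*(z + 2)*(z - 2)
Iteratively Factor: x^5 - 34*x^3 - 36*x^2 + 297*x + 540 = (x - 4)*(x^4 + 4*x^3 - 18*x^2 - 108*x - 135) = (x - 5)*(x - 4)*(x^3 + 9*x^2 + 27*x + 27) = (x - 5)*(x - 4)*(x + 3)*(x^2 + 6*x + 9) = (x - 5)*(x - 4)*(x + 3)^2*(x + 3)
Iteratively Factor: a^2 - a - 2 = (a - 2)*(a + 1)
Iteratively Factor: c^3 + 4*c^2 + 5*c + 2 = (c + 1)*(c^2 + 3*c + 2) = (c + 1)^2*(c + 2)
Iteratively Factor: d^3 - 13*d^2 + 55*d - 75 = (d - 5)*(d^2 - 8*d + 15) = (d - 5)*(d - 3)*(d - 5)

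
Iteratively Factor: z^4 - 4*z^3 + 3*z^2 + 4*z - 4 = (z - 2)*(z^3 - 2*z^2 - z + 2) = (z - 2)*(z - 1)*(z^2 - z - 2) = (z - 2)^2*(z - 1)*(z + 1)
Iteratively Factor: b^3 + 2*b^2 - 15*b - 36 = (b - 4)*(b^2 + 6*b + 9) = (b - 4)*(b + 3)*(b + 3)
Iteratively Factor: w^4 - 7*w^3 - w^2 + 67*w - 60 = (w + 3)*(w^3 - 10*w^2 + 29*w - 20) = (w - 5)*(w + 3)*(w^2 - 5*w + 4) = (w - 5)*(w - 4)*(w + 3)*(w - 1)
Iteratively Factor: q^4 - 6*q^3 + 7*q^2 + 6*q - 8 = (q - 4)*(q^3 - 2*q^2 - q + 2) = (q - 4)*(q - 1)*(q^2 - q - 2) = (q - 4)*(q - 1)*(q + 1)*(q - 2)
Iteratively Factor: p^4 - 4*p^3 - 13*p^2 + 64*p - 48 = (p - 4)*(p^3 - 13*p + 12) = (p - 4)*(p - 1)*(p^2 + p - 12) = (p - 4)*(p - 1)*(p + 4)*(p - 3)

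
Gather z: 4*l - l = 3*l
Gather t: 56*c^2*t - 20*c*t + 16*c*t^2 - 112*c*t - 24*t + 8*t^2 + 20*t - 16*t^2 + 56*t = t^2*(16*c - 8) + t*(56*c^2 - 132*c + 52)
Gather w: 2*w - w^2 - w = -w^2 + w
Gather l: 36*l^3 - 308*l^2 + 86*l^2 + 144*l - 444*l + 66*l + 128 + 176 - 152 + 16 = 36*l^3 - 222*l^2 - 234*l + 168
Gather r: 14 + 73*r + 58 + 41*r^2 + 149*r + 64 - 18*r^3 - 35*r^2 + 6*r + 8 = -18*r^3 + 6*r^2 + 228*r + 144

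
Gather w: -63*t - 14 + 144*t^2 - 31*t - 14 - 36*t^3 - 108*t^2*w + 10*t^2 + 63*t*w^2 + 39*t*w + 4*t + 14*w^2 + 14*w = -36*t^3 + 154*t^2 - 90*t + w^2*(63*t + 14) + w*(-108*t^2 + 39*t + 14) - 28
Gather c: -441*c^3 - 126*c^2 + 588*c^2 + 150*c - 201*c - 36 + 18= -441*c^3 + 462*c^2 - 51*c - 18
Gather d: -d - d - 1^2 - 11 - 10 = -2*d - 22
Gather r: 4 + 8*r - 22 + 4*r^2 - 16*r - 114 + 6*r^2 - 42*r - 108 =10*r^2 - 50*r - 240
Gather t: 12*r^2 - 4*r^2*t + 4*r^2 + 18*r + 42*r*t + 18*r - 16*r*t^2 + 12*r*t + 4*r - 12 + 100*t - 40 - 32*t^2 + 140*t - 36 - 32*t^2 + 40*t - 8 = 16*r^2 + 40*r + t^2*(-16*r - 64) + t*(-4*r^2 + 54*r + 280) - 96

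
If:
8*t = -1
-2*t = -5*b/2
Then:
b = -1/10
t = -1/8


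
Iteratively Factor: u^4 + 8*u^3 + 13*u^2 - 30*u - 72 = (u + 3)*(u^3 + 5*u^2 - 2*u - 24) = (u + 3)^2*(u^2 + 2*u - 8) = (u - 2)*(u + 3)^2*(u + 4)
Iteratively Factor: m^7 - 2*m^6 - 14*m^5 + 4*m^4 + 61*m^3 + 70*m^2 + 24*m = (m - 4)*(m^6 + 2*m^5 - 6*m^4 - 20*m^3 - 19*m^2 - 6*m) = (m - 4)*(m - 3)*(m^5 + 5*m^4 + 9*m^3 + 7*m^2 + 2*m) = (m - 4)*(m - 3)*(m + 1)*(m^4 + 4*m^3 + 5*m^2 + 2*m) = (m - 4)*(m - 3)*(m + 1)*(m + 2)*(m^3 + 2*m^2 + m) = (m - 4)*(m - 3)*(m + 1)^2*(m + 2)*(m^2 + m) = m*(m - 4)*(m - 3)*(m + 1)^2*(m + 2)*(m + 1)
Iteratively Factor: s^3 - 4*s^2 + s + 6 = (s - 2)*(s^2 - 2*s - 3) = (s - 2)*(s + 1)*(s - 3)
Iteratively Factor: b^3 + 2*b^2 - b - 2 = (b + 2)*(b^2 - 1) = (b + 1)*(b + 2)*(b - 1)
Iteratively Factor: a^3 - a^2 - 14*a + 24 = (a - 2)*(a^2 + a - 12) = (a - 2)*(a + 4)*(a - 3)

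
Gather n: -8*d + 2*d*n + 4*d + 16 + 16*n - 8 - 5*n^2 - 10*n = -4*d - 5*n^2 + n*(2*d + 6) + 8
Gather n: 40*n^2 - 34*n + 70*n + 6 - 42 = 40*n^2 + 36*n - 36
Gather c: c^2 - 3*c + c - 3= c^2 - 2*c - 3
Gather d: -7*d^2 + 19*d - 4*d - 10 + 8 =-7*d^2 + 15*d - 2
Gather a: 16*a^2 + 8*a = 16*a^2 + 8*a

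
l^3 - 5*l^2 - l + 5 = (l - 5)*(l - 1)*(l + 1)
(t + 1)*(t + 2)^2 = t^3 + 5*t^2 + 8*t + 4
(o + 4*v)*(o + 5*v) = o^2 + 9*o*v + 20*v^2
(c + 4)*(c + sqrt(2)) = c^2 + sqrt(2)*c + 4*c + 4*sqrt(2)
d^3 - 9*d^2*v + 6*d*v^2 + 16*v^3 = (d - 8*v)*(d - 2*v)*(d + v)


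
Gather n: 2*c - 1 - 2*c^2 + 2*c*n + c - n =-2*c^2 + 3*c + n*(2*c - 1) - 1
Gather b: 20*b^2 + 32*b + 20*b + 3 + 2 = 20*b^2 + 52*b + 5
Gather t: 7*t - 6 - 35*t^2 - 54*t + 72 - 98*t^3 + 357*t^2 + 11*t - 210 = -98*t^3 + 322*t^2 - 36*t - 144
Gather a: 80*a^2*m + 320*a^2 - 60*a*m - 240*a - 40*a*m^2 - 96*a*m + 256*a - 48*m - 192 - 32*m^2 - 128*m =a^2*(80*m + 320) + a*(-40*m^2 - 156*m + 16) - 32*m^2 - 176*m - 192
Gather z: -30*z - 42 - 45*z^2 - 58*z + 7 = -45*z^2 - 88*z - 35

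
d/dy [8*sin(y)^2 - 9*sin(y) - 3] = (16*sin(y) - 9)*cos(y)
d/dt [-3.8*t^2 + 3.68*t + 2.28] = 3.68 - 7.6*t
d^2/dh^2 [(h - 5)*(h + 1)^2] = 6*h - 6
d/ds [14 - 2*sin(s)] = -2*cos(s)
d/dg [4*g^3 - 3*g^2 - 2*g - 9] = 12*g^2 - 6*g - 2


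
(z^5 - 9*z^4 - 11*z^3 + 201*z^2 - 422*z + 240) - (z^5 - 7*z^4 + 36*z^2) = -2*z^4 - 11*z^3 + 165*z^2 - 422*z + 240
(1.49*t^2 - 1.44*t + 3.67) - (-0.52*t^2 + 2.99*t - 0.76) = 2.01*t^2 - 4.43*t + 4.43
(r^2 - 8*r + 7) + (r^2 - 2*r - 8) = 2*r^2 - 10*r - 1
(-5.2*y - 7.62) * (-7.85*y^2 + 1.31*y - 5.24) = 40.82*y^3 + 53.005*y^2 + 17.2658*y + 39.9288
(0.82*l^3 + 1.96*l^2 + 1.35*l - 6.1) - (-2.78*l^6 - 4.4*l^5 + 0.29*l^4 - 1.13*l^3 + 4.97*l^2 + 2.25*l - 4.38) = 2.78*l^6 + 4.4*l^5 - 0.29*l^4 + 1.95*l^3 - 3.01*l^2 - 0.9*l - 1.72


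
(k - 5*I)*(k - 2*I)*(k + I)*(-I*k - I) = -I*k^4 - 6*k^3 - I*k^3 - 6*k^2 + 3*I*k^2 - 10*k + 3*I*k - 10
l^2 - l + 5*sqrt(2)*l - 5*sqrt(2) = (l - 1)*(l + 5*sqrt(2))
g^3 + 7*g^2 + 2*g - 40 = (g - 2)*(g + 4)*(g + 5)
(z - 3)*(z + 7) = z^2 + 4*z - 21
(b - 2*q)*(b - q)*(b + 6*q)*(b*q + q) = b^4*q + 3*b^3*q^2 + b^3*q - 16*b^2*q^3 + 3*b^2*q^2 + 12*b*q^4 - 16*b*q^3 + 12*q^4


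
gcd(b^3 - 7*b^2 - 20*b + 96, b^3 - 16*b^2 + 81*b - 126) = b - 3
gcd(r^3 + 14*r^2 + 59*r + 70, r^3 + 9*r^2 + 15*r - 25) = r + 5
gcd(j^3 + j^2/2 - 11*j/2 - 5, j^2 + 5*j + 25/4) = 1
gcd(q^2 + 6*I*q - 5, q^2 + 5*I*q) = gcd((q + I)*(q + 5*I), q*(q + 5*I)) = q + 5*I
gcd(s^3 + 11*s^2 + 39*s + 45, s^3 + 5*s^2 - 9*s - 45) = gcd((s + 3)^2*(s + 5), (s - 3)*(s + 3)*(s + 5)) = s^2 + 8*s + 15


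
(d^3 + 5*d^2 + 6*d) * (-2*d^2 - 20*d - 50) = -2*d^5 - 30*d^4 - 162*d^3 - 370*d^2 - 300*d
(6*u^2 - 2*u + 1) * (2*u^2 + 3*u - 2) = 12*u^4 + 14*u^3 - 16*u^2 + 7*u - 2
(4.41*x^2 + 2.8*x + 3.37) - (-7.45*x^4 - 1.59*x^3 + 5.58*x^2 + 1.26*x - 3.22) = 7.45*x^4 + 1.59*x^3 - 1.17*x^2 + 1.54*x + 6.59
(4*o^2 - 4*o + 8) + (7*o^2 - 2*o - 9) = 11*o^2 - 6*o - 1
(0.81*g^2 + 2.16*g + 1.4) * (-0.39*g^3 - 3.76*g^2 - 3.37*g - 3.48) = -0.3159*g^5 - 3.888*g^4 - 11.3973*g^3 - 15.362*g^2 - 12.2348*g - 4.872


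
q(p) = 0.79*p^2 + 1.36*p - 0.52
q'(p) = 1.58*p + 1.36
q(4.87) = 24.84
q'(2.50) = 5.31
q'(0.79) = 2.61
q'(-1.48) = -0.98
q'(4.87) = 9.05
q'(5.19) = 9.56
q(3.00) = 10.67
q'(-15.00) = -22.34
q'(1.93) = 4.41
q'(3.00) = 6.10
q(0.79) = 1.05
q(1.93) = 5.05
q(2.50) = 7.82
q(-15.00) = 156.83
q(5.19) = 27.82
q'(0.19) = 1.66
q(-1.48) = -0.80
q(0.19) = -0.23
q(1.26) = 2.45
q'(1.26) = 3.35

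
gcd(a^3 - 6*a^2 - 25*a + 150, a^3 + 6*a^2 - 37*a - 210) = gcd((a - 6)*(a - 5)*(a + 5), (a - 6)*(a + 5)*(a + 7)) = a^2 - a - 30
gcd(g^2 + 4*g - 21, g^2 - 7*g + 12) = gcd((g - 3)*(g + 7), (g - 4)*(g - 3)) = g - 3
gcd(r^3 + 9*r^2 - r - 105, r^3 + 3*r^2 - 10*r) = r + 5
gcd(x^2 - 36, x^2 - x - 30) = x - 6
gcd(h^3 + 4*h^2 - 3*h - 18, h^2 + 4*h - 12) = h - 2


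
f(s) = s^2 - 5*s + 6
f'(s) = 2*s - 5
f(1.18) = 1.49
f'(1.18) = -2.64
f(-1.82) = 18.41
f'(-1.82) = -8.64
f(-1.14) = 13.00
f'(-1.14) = -7.28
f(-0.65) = 9.67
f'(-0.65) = -6.30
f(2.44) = -0.25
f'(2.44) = -0.12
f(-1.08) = 12.57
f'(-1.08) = -7.16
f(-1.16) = 13.15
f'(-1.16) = -7.32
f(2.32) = -0.22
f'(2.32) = -0.36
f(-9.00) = 132.00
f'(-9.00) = -23.00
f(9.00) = 42.00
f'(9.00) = 13.00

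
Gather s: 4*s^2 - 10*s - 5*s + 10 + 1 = 4*s^2 - 15*s + 11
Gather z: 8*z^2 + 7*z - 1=8*z^2 + 7*z - 1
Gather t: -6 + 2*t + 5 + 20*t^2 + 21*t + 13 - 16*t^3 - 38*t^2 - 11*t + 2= -16*t^3 - 18*t^2 + 12*t + 14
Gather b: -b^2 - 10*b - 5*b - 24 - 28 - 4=-b^2 - 15*b - 56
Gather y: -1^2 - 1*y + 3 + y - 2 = 0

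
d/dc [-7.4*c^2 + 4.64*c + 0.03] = 4.64 - 14.8*c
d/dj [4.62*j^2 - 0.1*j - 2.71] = 9.24*j - 0.1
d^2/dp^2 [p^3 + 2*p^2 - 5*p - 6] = 6*p + 4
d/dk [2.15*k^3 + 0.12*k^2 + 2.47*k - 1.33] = 6.45*k^2 + 0.24*k + 2.47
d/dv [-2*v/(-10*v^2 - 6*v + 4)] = (5*v^2 - v*(10*v + 3) + 3*v - 2)/(5*v^2 + 3*v - 2)^2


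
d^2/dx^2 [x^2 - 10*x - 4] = 2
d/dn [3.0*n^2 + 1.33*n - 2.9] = 6.0*n + 1.33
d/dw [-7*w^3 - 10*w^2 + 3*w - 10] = -21*w^2 - 20*w + 3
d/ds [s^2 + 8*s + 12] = 2*s + 8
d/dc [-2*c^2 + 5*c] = 5 - 4*c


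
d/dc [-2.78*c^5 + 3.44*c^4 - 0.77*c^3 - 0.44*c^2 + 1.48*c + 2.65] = -13.9*c^4 + 13.76*c^3 - 2.31*c^2 - 0.88*c + 1.48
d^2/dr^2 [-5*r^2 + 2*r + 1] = -10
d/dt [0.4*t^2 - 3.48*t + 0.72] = 0.8*t - 3.48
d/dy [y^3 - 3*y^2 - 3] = 3*y*(y - 2)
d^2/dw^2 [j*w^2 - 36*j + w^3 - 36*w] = 2*j + 6*w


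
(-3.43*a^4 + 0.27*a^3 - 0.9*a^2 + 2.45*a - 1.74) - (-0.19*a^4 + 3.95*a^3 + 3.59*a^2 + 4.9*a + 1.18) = -3.24*a^4 - 3.68*a^3 - 4.49*a^2 - 2.45*a - 2.92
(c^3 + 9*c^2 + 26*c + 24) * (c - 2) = c^4 + 7*c^3 + 8*c^2 - 28*c - 48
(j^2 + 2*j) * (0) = 0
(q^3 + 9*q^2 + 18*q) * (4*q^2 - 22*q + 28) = 4*q^5 + 14*q^4 - 98*q^3 - 144*q^2 + 504*q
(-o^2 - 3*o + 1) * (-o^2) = o^4 + 3*o^3 - o^2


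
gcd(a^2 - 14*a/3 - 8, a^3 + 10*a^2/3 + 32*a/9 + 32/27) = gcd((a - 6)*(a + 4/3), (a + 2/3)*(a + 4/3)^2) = a + 4/3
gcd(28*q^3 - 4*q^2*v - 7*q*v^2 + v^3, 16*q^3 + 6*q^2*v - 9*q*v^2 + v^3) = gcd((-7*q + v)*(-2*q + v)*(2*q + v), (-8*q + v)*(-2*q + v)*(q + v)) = 2*q - v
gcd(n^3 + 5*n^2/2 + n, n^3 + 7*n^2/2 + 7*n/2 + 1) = n^2 + 5*n/2 + 1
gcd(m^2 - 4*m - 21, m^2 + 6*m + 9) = m + 3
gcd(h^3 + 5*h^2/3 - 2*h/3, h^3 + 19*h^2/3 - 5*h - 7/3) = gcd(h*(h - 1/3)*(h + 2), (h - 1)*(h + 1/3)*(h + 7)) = 1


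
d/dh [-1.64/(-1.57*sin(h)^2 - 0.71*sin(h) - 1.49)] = -(5.1496*sin(h) + 1.1644)*cos(h)/(1.57*sin(h)^2 + 0.71*sin(h) + 1.49)^2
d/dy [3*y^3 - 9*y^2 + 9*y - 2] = 9*y^2 - 18*y + 9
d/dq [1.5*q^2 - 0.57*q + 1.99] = 3.0*q - 0.57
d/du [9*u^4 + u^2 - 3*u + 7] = 36*u^3 + 2*u - 3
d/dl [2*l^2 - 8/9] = 4*l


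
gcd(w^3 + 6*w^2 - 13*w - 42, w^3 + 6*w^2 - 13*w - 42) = w^3 + 6*w^2 - 13*w - 42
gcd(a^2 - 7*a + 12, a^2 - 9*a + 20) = a - 4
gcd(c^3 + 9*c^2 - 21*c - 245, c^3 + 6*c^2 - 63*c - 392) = c^2 + 14*c + 49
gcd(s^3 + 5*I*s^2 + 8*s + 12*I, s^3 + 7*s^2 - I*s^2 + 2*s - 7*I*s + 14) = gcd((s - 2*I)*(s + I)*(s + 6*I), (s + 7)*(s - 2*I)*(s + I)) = s^2 - I*s + 2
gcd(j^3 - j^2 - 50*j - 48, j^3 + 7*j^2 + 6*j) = j^2 + 7*j + 6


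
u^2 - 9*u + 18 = (u - 6)*(u - 3)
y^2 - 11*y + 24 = (y - 8)*(y - 3)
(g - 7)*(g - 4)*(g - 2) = g^3 - 13*g^2 + 50*g - 56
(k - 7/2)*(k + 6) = k^2 + 5*k/2 - 21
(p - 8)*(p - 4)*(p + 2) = p^3 - 10*p^2 + 8*p + 64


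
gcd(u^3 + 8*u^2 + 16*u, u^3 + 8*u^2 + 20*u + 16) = u + 4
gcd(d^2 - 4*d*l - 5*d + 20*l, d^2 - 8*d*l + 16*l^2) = d - 4*l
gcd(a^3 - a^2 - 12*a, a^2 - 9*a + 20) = a - 4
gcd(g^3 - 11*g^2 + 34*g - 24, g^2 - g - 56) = 1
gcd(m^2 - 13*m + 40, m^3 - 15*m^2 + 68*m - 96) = m - 8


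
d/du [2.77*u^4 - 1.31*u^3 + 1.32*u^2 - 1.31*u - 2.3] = 11.08*u^3 - 3.93*u^2 + 2.64*u - 1.31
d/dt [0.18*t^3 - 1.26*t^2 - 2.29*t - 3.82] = 0.54*t^2 - 2.52*t - 2.29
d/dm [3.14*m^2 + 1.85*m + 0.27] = 6.28*m + 1.85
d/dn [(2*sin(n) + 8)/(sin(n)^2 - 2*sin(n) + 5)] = 2*(-8*sin(n) + cos(n)^2 + 12)*cos(n)/(sin(n)^2 - 2*sin(n) + 5)^2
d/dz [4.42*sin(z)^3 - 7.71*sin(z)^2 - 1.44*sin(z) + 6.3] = (13.26*sin(z)^2 - 15.42*sin(z) - 1.44)*cos(z)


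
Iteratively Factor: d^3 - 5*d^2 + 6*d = (d - 3)*(d^2 - 2*d) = d*(d - 3)*(d - 2)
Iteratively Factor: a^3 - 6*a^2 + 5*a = (a - 1)*(a^2 - 5*a) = a*(a - 1)*(a - 5)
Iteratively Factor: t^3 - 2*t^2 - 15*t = (t)*(t^2 - 2*t - 15) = t*(t + 3)*(t - 5)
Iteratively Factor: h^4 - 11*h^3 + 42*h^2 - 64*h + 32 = (h - 4)*(h^3 - 7*h^2 + 14*h - 8) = (h - 4)*(h - 2)*(h^2 - 5*h + 4) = (h - 4)*(h - 2)*(h - 1)*(h - 4)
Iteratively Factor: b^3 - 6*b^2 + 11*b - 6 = (b - 2)*(b^2 - 4*b + 3) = (b - 2)*(b - 1)*(b - 3)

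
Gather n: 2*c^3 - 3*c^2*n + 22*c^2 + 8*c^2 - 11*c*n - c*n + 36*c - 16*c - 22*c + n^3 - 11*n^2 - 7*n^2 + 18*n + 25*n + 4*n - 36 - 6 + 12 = 2*c^3 + 30*c^2 - 2*c + n^3 - 18*n^2 + n*(-3*c^2 - 12*c + 47) - 30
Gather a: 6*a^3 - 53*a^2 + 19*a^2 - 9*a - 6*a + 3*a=6*a^3 - 34*a^2 - 12*a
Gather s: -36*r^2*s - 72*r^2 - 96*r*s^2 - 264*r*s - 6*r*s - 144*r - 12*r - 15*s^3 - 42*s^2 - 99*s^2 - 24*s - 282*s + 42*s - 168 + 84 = -72*r^2 - 156*r - 15*s^3 + s^2*(-96*r - 141) + s*(-36*r^2 - 270*r - 264) - 84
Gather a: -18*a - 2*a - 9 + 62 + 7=60 - 20*a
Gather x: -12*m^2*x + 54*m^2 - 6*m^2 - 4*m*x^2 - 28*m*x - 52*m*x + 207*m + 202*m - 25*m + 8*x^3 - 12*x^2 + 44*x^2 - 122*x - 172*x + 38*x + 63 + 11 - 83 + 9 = 48*m^2 + 384*m + 8*x^3 + x^2*(32 - 4*m) + x*(-12*m^2 - 80*m - 256)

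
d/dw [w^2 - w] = 2*w - 1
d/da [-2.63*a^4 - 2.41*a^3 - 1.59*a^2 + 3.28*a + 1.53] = -10.52*a^3 - 7.23*a^2 - 3.18*a + 3.28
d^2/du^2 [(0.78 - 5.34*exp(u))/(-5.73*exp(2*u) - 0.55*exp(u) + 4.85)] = (175.327686*exp(4*u) - 119.267658*exp(3*u) + 883.03311*exp(2*u) - 72.69786*exp(u) + 123.5295)*exp(u)/(188.132517*exp(6*u) + 54.174285*exp(5*u) - 472.51872*exp(4*u) - 91.542275*exp(3*u) + 399.9504*exp(2*u) + 38.812125*exp(u) - 114.084125)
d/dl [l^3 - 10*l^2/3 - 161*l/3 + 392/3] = 3*l^2 - 20*l/3 - 161/3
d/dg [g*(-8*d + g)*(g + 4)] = -16*d*g - 32*d + 3*g^2 + 8*g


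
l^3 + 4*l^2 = l^2*(l + 4)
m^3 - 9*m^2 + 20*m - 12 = (m - 6)*(m - 2)*(m - 1)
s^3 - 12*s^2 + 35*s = s*(s - 7)*(s - 5)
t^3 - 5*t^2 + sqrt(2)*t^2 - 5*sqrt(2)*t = t*(t - 5)*(t + sqrt(2))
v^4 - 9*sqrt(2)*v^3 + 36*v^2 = v^2*(v - 6*sqrt(2))*(v - 3*sqrt(2))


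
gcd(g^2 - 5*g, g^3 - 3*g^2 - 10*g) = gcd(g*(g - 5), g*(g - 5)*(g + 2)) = g^2 - 5*g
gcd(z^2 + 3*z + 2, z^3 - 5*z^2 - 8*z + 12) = z + 2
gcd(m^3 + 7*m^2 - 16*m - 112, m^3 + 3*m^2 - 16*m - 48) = m^2 - 16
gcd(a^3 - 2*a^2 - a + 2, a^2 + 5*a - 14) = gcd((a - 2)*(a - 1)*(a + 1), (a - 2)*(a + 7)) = a - 2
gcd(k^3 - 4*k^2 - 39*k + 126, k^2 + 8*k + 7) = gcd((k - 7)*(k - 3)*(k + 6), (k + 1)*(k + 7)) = 1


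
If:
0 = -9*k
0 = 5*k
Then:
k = 0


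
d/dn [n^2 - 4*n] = 2*n - 4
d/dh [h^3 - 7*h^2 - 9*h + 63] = 3*h^2 - 14*h - 9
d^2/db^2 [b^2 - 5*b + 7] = 2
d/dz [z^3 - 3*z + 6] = 3*z^2 - 3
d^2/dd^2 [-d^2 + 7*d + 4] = -2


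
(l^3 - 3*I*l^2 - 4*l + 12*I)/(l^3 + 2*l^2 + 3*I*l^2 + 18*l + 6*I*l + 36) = (l - 2)/(l + 6*I)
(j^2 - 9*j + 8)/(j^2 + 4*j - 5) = (j - 8)/(j + 5)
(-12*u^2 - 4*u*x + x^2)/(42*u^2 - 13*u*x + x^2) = (2*u + x)/(-7*u + x)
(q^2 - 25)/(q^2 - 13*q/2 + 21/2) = 2*(q^2 - 25)/(2*q^2 - 13*q + 21)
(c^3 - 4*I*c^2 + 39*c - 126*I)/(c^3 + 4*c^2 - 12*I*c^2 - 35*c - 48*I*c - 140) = (c^2 + 3*I*c + 18)/(c^2 + c*(4 - 5*I) - 20*I)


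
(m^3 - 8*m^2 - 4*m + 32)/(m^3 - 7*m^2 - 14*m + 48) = (m + 2)/(m + 3)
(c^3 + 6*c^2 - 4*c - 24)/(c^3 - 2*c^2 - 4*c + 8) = (c + 6)/(c - 2)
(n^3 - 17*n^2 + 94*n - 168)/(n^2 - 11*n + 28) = n - 6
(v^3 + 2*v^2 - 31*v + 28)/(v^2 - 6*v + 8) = (v^2 + 6*v - 7)/(v - 2)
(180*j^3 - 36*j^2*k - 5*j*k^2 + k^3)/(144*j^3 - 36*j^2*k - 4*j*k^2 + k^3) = (5*j - k)/(4*j - k)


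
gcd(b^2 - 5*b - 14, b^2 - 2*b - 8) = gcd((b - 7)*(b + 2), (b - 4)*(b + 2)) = b + 2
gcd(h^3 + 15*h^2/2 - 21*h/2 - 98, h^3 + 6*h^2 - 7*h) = h + 7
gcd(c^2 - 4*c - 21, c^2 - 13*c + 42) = c - 7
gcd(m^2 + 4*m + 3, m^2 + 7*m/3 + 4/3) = m + 1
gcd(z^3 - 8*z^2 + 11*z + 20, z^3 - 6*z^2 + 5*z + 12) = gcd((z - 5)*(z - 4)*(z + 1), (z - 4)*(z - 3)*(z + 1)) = z^2 - 3*z - 4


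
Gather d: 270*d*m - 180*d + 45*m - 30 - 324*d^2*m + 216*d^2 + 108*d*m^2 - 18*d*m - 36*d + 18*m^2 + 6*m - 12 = d^2*(216 - 324*m) + d*(108*m^2 + 252*m - 216) + 18*m^2 + 51*m - 42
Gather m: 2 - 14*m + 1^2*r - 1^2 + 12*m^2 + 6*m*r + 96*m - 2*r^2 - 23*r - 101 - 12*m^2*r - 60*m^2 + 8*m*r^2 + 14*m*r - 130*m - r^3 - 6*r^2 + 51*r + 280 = m^2*(-12*r - 48) + m*(8*r^2 + 20*r - 48) - r^3 - 8*r^2 + 29*r + 180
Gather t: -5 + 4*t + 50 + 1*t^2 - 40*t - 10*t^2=-9*t^2 - 36*t + 45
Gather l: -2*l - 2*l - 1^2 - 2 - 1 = -4*l - 4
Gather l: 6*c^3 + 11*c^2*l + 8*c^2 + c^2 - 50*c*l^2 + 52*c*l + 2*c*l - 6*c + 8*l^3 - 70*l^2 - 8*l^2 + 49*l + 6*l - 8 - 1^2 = 6*c^3 + 9*c^2 - 6*c + 8*l^3 + l^2*(-50*c - 78) + l*(11*c^2 + 54*c + 55) - 9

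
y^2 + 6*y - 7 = (y - 1)*(y + 7)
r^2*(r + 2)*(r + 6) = r^4 + 8*r^3 + 12*r^2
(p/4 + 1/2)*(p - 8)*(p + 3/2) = p^3/4 - 9*p^2/8 - 25*p/4 - 6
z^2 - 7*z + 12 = (z - 4)*(z - 3)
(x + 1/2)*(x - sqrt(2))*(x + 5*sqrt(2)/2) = x^3 + x^2/2 + 3*sqrt(2)*x^2/2 - 5*x + 3*sqrt(2)*x/4 - 5/2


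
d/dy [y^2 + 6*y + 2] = 2*y + 6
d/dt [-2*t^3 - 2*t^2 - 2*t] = -6*t^2 - 4*t - 2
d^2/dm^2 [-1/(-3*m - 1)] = 18/(3*m + 1)^3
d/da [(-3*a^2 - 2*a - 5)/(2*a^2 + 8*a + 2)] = (-5*a^2 + 2*a + 9)/(a^4 + 8*a^3 + 18*a^2 + 8*a + 1)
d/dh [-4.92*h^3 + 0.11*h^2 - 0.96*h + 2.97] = -14.76*h^2 + 0.22*h - 0.96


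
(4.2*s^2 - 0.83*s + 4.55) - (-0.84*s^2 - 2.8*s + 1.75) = 5.04*s^2 + 1.97*s + 2.8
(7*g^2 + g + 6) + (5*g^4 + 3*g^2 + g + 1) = 5*g^4 + 10*g^2 + 2*g + 7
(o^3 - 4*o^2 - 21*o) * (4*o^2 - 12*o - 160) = 4*o^5 - 28*o^4 - 196*o^3 + 892*o^2 + 3360*o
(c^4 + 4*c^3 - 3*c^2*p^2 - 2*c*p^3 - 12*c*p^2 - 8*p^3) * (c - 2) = c^5 + 2*c^4 - 3*c^3*p^2 - 8*c^3 - 2*c^2*p^3 - 6*c^2*p^2 - 4*c*p^3 + 24*c*p^2 + 16*p^3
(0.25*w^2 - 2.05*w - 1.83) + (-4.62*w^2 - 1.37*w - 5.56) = -4.37*w^2 - 3.42*w - 7.39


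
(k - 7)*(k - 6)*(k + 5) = k^3 - 8*k^2 - 23*k + 210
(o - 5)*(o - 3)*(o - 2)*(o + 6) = o^4 - 4*o^3 - 29*o^2 + 156*o - 180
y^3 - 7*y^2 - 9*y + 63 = (y - 7)*(y - 3)*(y + 3)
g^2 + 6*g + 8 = (g + 2)*(g + 4)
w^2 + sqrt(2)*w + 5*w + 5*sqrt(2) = (w + 5)*(w + sqrt(2))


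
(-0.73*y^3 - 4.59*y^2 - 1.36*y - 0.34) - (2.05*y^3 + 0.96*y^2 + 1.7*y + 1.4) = -2.78*y^3 - 5.55*y^2 - 3.06*y - 1.74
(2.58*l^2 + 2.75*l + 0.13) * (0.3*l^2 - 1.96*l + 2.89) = 0.774*l^4 - 4.2318*l^3 + 2.1052*l^2 + 7.6927*l + 0.3757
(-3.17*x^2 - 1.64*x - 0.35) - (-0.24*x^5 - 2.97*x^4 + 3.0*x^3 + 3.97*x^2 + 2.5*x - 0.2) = 0.24*x^5 + 2.97*x^4 - 3.0*x^3 - 7.14*x^2 - 4.14*x - 0.15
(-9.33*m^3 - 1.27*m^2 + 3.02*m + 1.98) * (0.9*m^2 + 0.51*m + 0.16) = -8.397*m^5 - 5.9013*m^4 + 0.5775*m^3 + 3.119*m^2 + 1.493*m + 0.3168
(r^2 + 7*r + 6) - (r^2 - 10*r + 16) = 17*r - 10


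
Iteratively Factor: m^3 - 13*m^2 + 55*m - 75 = (m - 3)*(m^2 - 10*m + 25) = (m - 5)*(m - 3)*(m - 5)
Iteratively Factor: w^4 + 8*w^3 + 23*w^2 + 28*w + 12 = (w + 2)*(w^3 + 6*w^2 + 11*w + 6) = (w + 2)^2*(w^2 + 4*w + 3) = (w + 2)^2*(w + 3)*(w + 1)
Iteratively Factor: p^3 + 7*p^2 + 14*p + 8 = (p + 1)*(p^2 + 6*p + 8) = (p + 1)*(p + 2)*(p + 4)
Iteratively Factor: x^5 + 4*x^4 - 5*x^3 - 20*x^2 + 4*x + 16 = (x - 1)*(x^4 + 5*x^3 - 20*x - 16) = (x - 1)*(x + 1)*(x^3 + 4*x^2 - 4*x - 16) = (x - 1)*(x + 1)*(x + 2)*(x^2 + 2*x - 8) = (x - 1)*(x + 1)*(x + 2)*(x + 4)*(x - 2)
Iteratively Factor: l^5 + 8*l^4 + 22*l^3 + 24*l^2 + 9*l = (l + 1)*(l^4 + 7*l^3 + 15*l^2 + 9*l) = (l + 1)*(l + 3)*(l^3 + 4*l^2 + 3*l) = (l + 1)*(l + 3)^2*(l^2 + l) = l*(l + 1)*(l + 3)^2*(l + 1)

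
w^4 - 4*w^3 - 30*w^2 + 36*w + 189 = (w - 7)*(w - 3)*(w + 3)^2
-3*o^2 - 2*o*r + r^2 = (-3*o + r)*(o + r)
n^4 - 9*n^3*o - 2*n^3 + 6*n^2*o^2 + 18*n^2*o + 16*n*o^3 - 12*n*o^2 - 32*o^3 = (n - 2)*(n - 8*o)*(n - 2*o)*(n + o)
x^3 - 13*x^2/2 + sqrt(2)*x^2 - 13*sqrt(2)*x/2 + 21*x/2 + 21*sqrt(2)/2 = (x - 7/2)*(x - 3)*(x + sqrt(2))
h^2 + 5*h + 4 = (h + 1)*(h + 4)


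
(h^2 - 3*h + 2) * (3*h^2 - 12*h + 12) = 3*h^4 - 21*h^3 + 54*h^2 - 60*h + 24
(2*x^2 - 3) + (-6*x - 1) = 2*x^2 - 6*x - 4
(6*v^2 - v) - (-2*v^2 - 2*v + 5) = 8*v^2 + v - 5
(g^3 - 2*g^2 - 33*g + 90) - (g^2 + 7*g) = g^3 - 3*g^2 - 40*g + 90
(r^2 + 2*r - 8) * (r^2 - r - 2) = r^4 + r^3 - 12*r^2 + 4*r + 16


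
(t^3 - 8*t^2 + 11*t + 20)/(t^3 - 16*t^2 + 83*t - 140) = (t + 1)/(t - 7)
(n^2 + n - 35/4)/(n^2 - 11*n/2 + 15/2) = (n + 7/2)/(n - 3)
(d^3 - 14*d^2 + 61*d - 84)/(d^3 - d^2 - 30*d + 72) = (d - 7)/(d + 6)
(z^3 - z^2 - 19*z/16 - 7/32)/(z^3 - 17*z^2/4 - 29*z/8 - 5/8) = (z - 7/4)/(z - 5)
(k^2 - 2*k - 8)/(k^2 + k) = (k^2 - 2*k - 8)/(k*(k + 1))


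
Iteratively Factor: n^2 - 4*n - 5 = (n - 5)*(n + 1)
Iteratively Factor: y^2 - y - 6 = (y - 3)*(y + 2)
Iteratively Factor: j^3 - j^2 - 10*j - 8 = (j - 4)*(j^2 + 3*j + 2) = (j - 4)*(j + 2)*(j + 1)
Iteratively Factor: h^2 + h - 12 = (h + 4)*(h - 3)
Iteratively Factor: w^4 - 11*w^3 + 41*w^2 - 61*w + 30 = (w - 3)*(w^3 - 8*w^2 + 17*w - 10) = (w - 5)*(w - 3)*(w^2 - 3*w + 2) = (w - 5)*(w - 3)*(w - 1)*(w - 2)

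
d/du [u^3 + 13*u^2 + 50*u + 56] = 3*u^2 + 26*u + 50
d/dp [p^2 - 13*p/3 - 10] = 2*p - 13/3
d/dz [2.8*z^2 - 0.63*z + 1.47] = 5.6*z - 0.63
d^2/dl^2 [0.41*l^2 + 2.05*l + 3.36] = 0.820000000000000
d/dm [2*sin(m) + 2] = 2*cos(m)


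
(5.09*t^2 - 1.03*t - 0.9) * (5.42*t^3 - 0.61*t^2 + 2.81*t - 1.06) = 27.5878*t^5 - 8.6875*t^4 + 10.0532*t^3 - 7.7407*t^2 - 1.4372*t + 0.954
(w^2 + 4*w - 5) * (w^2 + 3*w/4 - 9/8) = w^4 + 19*w^3/4 - 25*w^2/8 - 33*w/4 + 45/8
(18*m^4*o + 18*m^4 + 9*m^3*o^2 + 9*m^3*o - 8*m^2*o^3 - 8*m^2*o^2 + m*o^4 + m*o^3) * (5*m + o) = 90*m^5*o + 90*m^5 + 63*m^4*o^2 + 63*m^4*o - 31*m^3*o^3 - 31*m^3*o^2 - 3*m^2*o^4 - 3*m^2*o^3 + m*o^5 + m*o^4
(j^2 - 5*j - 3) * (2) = 2*j^2 - 10*j - 6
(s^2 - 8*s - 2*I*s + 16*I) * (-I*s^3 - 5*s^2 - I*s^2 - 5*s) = -I*s^5 - 7*s^4 + 7*I*s^4 + 49*s^3 + 18*I*s^3 + 56*s^2 - 70*I*s^2 - 80*I*s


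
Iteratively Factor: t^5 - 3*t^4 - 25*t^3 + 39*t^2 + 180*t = (t + 3)*(t^4 - 6*t^3 - 7*t^2 + 60*t) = (t - 4)*(t + 3)*(t^3 - 2*t^2 - 15*t) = t*(t - 4)*(t + 3)*(t^2 - 2*t - 15) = t*(t - 5)*(t - 4)*(t + 3)*(t + 3)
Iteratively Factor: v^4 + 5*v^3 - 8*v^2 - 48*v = (v)*(v^3 + 5*v^2 - 8*v - 48) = v*(v + 4)*(v^2 + v - 12) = v*(v - 3)*(v + 4)*(v + 4)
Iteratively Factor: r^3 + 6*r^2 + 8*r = (r + 4)*(r^2 + 2*r) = (r + 2)*(r + 4)*(r)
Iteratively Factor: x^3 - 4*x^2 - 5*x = (x + 1)*(x^2 - 5*x) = (x - 5)*(x + 1)*(x)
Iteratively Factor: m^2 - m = (m)*(m - 1)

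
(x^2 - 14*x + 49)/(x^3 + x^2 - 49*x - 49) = (x - 7)/(x^2 + 8*x + 7)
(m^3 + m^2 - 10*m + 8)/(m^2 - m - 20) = (m^2 - 3*m + 2)/(m - 5)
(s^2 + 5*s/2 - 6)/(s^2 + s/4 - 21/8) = 4*(s + 4)/(4*s + 7)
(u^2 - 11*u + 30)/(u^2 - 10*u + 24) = (u - 5)/(u - 4)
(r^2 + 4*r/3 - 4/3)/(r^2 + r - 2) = (r - 2/3)/(r - 1)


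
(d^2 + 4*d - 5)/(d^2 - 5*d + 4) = (d + 5)/(d - 4)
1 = 1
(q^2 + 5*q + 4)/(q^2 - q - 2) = (q + 4)/(q - 2)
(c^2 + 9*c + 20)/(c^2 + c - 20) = (c + 4)/(c - 4)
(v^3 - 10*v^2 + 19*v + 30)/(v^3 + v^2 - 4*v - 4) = (v^2 - 11*v + 30)/(v^2 - 4)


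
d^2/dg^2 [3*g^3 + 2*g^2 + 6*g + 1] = 18*g + 4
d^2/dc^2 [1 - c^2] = -2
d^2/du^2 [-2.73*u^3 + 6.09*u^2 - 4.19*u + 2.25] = 12.18 - 16.38*u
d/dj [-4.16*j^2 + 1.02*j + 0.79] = 1.02 - 8.32*j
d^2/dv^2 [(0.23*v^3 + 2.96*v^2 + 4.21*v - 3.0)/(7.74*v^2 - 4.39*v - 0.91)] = (1.4210854715202e-14*v^5 - 2.27373675443232e-13*v^4 + 717.680434*v^3 - 947.733054*v^2 + 790.673862*v - 186.627706)/(463.684824*v^6 - 788.983092*v^5 + 283.950414*v^4 + 100.918637*v^3 - 33.384351*v^2 - 10.906077*v - 0.753571)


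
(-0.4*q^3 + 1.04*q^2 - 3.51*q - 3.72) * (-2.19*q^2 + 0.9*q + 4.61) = 0.876*q^5 - 2.6376*q^4 + 6.7789*q^3 + 9.7822*q^2 - 19.5291*q - 17.1492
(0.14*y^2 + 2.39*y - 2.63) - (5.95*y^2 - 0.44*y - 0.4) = -5.81*y^2 + 2.83*y - 2.23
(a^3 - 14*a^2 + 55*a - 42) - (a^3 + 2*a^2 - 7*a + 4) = -16*a^2 + 62*a - 46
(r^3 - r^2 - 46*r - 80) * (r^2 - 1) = r^5 - r^4 - 47*r^3 - 79*r^2 + 46*r + 80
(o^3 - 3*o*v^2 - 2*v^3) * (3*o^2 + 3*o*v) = 3*o^5 + 3*o^4*v - 9*o^3*v^2 - 15*o^2*v^3 - 6*o*v^4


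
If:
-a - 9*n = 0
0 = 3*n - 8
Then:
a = -24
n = 8/3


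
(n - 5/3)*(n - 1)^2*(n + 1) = n^4 - 8*n^3/3 + 2*n^2/3 + 8*n/3 - 5/3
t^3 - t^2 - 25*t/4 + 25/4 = (t - 5/2)*(t - 1)*(t + 5/2)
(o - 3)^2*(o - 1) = o^3 - 7*o^2 + 15*o - 9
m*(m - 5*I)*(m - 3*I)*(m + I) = m^4 - 7*I*m^3 - 7*m^2 - 15*I*m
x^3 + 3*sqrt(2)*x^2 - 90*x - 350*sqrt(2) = (x - 7*sqrt(2))*(x + 5*sqrt(2))^2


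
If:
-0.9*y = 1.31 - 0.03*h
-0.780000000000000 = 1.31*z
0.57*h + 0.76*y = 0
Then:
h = 1.86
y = -1.39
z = -0.60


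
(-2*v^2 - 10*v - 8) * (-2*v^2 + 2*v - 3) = 4*v^4 + 16*v^3 + 2*v^2 + 14*v + 24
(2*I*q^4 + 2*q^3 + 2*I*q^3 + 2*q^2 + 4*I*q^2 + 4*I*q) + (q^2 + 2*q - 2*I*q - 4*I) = 2*I*q^4 + 2*q^3 + 2*I*q^3 + 3*q^2 + 4*I*q^2 + 2*q + 2*I*q - 4*I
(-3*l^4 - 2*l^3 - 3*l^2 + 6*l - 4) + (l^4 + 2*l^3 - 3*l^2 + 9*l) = -2*l^4 - 6*l^2 + 15*l - 4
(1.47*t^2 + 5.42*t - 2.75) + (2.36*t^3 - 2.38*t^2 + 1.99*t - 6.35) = 2.36*t^3 - 0.91*t^2 + 7.41*t - 9.1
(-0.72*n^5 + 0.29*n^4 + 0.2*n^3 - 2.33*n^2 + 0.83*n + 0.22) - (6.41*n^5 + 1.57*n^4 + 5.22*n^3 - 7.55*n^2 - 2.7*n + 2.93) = -7.13*n^5 - 1.28*n^4 - 5.02*n^3 + 5.22*n^2 + 3.53*n - 2.71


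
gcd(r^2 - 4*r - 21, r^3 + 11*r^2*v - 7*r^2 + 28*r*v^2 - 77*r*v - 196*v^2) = r - 7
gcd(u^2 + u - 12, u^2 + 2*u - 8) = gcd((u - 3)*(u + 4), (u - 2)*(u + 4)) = u + 4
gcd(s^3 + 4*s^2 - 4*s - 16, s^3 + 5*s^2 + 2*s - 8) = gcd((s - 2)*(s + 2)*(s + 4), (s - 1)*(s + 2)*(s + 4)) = s^2 + 6*s + 8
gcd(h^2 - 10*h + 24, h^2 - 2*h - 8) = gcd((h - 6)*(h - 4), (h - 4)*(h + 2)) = h - 4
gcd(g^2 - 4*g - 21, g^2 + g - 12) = 1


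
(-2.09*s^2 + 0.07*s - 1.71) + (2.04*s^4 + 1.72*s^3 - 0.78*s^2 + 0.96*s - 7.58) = 2.04*s^4 + 1.72*s^3 - 2.87*s^2 + 1.03*s - 9.29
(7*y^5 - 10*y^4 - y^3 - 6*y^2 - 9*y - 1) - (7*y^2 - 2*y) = 7*y^5 - 10*y^4 - y^3 - 13*y^2 - 7*y - 1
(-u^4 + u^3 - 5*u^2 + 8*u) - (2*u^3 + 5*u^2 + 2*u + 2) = -u^4 - u^3 - 10*u^2 + 6*u - 2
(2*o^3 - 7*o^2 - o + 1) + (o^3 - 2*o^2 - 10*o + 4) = 3*o^3 - 9*o^2 - 11*o + 5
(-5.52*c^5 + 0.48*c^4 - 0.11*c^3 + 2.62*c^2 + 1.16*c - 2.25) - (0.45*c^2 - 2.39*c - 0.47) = -5.52*c^5 + 0.48*c^4 - 0.11*c^3 + 2.17*c^2 + 3.55*c - 1.78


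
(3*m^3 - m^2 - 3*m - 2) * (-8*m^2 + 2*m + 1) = -24*m^5 + 14*m^4 + 25*m^3 + 9*m^2 - 7*m - 2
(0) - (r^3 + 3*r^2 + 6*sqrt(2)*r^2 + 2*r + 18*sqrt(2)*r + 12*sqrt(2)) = -r^3 - 6*sqrt(2)*r^2 - 3*r^2 - 18*sqrt(2)*r - 2*r - 12*sqrt(2)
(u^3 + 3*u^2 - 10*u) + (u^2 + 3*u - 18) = u^3 + 4*u^2 - 7*u - 18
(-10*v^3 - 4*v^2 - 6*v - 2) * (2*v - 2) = -20*v^4 + 12*v^3 - 4*v^2 + 8*v + 4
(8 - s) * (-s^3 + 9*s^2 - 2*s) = s^4 - 17*s^3 + 74*s^2 - 16*s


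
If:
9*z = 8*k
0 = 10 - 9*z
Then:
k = 5/4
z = 10/9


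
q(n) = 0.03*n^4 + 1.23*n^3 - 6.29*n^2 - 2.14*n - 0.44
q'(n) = 0.12*n^3 + 3.69*n^2 - 12.58*n - 2.14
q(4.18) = -20.30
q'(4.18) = 18.51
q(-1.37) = -12.37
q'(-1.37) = 21.71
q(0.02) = -0.49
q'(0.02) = -2.39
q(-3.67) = -132.66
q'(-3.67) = 87.80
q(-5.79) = -403.95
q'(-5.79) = 171.11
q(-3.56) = -123.22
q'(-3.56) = 84.00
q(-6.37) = -510.57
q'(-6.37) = 196.71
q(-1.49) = -15.14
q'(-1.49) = 24.40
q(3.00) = -27.83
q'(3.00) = -3.43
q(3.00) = -27.83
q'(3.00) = -3.43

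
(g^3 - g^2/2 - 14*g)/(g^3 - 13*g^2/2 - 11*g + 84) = g/(g - 6)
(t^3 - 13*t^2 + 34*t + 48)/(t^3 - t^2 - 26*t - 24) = (t - 8)/(t + 4)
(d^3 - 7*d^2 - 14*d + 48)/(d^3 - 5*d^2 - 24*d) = (d - 2)/d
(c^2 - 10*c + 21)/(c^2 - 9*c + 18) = (c - 7)/(c - 6)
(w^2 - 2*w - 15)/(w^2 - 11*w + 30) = (w + 3)/(w - 6)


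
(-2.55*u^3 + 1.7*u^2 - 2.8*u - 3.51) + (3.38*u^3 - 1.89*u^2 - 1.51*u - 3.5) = 0.83*u^3 - 0.19*u^2 - 4.31*u - 7.01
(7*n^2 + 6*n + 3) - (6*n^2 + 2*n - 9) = n^2 + 4*n + 12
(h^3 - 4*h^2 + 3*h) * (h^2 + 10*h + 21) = h^5 + 6*h^4 - 16*h^3 - 54*h^2 + 63*h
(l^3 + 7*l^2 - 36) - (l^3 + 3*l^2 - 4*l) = 4*l^2 + 4*l - 36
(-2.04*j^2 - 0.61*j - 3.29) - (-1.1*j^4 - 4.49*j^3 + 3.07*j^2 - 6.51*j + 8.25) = 1.1*j^4 + 4.49*j^3 - 5.11*j^2 + 5.9*j - 11.54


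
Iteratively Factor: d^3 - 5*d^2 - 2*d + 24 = (d + 2)*(d^2 - 7*d + 12) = (d - 3)*(d + 2)*(d - 4)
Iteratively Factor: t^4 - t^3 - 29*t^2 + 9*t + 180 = (t - 5)*(t^3 + 4*t^2 - 9*t - 36) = (t - 5)*(t - 3)*(t^2 + 7*t + 12) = (t - 5)*(t - 3)*(t + 3)*(t + 4)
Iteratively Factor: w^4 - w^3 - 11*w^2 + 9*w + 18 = (w + 1)*(w^3 - 2*w^2 - 9*w + 18) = (w - 3)*(w + 1)*(w^2 + w - 6) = (w - 3)*(w + 1)*(w + 3)*(w - 2)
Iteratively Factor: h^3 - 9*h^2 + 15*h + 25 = (h - 5)*(h^2 - 4*h - 5) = (h - 5)^2*(h + 1)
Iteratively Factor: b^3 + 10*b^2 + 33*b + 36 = (b + 4)*(b^2 + 6*b + 9) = (b + 3)*(b + 4)*(b + 3)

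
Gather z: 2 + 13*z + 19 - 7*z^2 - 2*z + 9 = -7*z^2 + 11*z + 30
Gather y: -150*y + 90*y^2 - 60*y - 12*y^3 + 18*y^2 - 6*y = -12*y^3 + 108*y^2 - 216*y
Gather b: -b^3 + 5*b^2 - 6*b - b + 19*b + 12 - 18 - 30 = -b^3 + 5*b^2 + 12*b - 36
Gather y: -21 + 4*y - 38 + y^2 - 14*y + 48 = y^2 - 10*y - 11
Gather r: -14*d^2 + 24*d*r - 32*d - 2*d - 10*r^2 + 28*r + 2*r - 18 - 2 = -14*d^2 - 34*d - 10*r^2 + r*(24*d + 30) - 20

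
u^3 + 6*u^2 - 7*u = u*(u - 1)*(u + 7)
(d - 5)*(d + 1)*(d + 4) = d^3 - 21*d - 20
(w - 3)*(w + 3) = w^2 - 9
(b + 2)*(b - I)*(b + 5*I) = b^3 + 2*b^2 + 4*I*b^2 + 5*b + 8*I*b + 10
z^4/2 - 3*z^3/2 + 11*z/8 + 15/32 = (z/2 + 1/4)*(z - 5/2)*(z - 3/2)*(z + 1/2)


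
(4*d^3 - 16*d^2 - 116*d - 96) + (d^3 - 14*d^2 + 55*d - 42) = 5*d^3 - 30*d^2 - 61*d - 138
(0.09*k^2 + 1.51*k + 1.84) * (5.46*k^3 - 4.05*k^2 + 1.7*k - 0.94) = 0.4914*k^5 + 7.8801*k^4 + 4.0839*k^3 - 4.9696*k^2 + 1.7086*k - 1.7296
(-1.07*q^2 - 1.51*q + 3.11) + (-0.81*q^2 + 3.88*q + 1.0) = -1.88*q^2 + 2.37*q + 4.11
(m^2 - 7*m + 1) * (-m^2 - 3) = -m^4 + 7*m^3 - 4*m^2 + 21*m - 3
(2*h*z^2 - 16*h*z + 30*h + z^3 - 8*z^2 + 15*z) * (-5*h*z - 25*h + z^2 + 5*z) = -10*h^2*z^3 + 30*h^2*z^2 + 250*h^2*z - 750*h^2 - 3*h*z^4 + 9*h*z^3 + 75*h*z^2 - 225*h*z + z^5 - 3*z^4 - 25*z^3 + 75*z^2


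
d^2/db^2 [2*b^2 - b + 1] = 4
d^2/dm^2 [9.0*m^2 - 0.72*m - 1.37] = 18.0000000000000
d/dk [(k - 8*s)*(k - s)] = 2*k - 9*s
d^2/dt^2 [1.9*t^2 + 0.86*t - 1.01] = 3.80000000000000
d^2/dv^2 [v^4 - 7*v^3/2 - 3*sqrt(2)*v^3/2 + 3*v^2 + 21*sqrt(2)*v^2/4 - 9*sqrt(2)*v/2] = 12*v^2 - 21*v - 9*sqrt(2)*v + 6 + 21*sqrt(2)/2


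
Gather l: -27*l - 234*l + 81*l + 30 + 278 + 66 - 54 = 320 - 180*l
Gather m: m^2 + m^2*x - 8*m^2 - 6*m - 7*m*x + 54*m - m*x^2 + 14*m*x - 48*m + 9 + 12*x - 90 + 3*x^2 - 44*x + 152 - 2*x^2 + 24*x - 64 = m^2*(x - 7) + m*(-x^2 + 7*x) + x^2 - 8*x + 7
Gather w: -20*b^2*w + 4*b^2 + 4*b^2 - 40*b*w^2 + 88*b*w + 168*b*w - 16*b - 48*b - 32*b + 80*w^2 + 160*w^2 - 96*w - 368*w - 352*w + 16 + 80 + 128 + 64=8*b^2 - 96*b + w^2*(240 - 40*b) + w*(-20*b^2 + 256*b - 816) + 288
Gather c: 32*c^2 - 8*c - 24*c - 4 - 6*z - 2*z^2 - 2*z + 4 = 32*c^2 - 32*c - 2*z^2 - 8*z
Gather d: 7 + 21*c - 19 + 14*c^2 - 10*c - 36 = 14*c^2 + 11*c - 48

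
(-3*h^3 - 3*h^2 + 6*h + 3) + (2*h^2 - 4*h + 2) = -3*h^3 - h^2 + 2*h + 5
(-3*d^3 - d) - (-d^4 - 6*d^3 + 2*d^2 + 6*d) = d^4 + 3*d^3 - 2*d^2 - 7*d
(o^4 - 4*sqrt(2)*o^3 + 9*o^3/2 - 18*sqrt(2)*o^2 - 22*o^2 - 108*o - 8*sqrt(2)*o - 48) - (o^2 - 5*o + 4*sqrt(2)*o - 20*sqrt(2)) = o^4 - 4*sqrt(2)*o^3 + 9*o^3/2 - 18*sqrt(2)*o^2 - 23*o^2 - 103*o - 12*sqrt(2)*o - 48 + 20*sqrt(2)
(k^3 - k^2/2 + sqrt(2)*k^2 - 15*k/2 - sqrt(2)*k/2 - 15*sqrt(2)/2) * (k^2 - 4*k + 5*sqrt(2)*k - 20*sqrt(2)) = k^5 - 9*k^4/2 + 6*sqrt(2)*k^4 - 27*sqrt(2)*k^3 + 9*k^3/2 - 33*sqrt(2)*k^2 - 15*k^2 - 55*k + 180*sqrt(2)*k + 300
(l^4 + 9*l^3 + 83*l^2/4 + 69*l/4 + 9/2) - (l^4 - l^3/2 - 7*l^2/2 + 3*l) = 19*l^3/2 + 97*l^2/4 + 57*l/4 + 9/2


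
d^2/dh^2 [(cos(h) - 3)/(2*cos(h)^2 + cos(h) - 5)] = (-36*sin(h)^4*cos(h) + 50*sin(h)^4 - 146*sin(h)^2 - 19*cos(h)/2 - 33*cos(3*h)/2 + 2*cos(5*h) + 40)/(-2*sin(h)^2 + cos(h) - 3)^3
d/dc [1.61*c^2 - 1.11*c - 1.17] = 3.22*c - 1.11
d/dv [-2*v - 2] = -2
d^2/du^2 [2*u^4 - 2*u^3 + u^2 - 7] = 24*u^2 - 12*u + 2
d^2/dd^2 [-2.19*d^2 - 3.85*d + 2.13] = -4.38000000000000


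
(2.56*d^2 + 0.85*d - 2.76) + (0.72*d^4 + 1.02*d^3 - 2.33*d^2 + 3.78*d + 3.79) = 0.72*d^4 + 1.02*d^3 + 0.23*d^2 + 4.63*d + 1.03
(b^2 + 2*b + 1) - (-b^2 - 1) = 2*b^2 + 2*b + 2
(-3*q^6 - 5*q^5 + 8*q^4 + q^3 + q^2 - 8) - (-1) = -3*q^6 - 5*q^5 + 8*q^4 + q^3 + q^2 - 7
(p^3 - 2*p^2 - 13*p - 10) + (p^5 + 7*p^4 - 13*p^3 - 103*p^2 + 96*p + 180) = p^5 + 7*p^4 - 12*p^3 - 105*p^2 + 83*p + 170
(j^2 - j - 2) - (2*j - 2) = j^2 - 3*j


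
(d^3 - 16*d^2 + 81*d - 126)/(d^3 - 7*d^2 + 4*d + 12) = (d^2 - 10*d + 21)/(d^2 - d - 2)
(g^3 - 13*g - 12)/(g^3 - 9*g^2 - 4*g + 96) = (g + 1)/(g - 8)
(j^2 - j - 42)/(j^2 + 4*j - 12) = (j - 7)/(j - 2)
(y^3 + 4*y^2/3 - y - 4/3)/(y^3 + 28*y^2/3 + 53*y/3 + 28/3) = (y - 1)/(y + 7)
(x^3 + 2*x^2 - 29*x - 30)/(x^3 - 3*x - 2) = (x^2 + x - 30)/(x^2 - x - 2)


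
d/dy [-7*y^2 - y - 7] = -14*y - 1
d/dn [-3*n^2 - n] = -6*n - 1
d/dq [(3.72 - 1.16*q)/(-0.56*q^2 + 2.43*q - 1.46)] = (-0.6496*q^2 + 4.1664*q - 7.346)/(0.3136*q^4 - 2.7216*q^3 + 7.5401*q^2 - 7.0956*q + 2.1316)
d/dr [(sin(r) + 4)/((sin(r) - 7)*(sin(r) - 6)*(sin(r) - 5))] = 2*(-sin(r)^3 + 3*sin(r)^2 + 72*sin(r) - 319)*cos(r)/((sin(r) - 7)^2*(sin(r) - 6)^2*(sin(r) - 5)^2)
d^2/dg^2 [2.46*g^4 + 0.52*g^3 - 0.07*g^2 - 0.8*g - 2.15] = 29.52*g^2 + 3.12*g - 0.14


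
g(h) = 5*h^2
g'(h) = 10*h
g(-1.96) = 19.21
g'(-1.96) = -19.60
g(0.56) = 1.57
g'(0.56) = 5.60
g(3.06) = 46.82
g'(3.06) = 30.60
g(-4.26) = 90.74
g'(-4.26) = -42.60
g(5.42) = 146.88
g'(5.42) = 54.20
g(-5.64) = 159.05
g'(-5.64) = -56.40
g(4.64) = 107.65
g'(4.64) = 46.40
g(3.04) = 46.21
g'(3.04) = 30.40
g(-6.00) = 180.00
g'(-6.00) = -60.00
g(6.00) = 180.00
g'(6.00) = 60.00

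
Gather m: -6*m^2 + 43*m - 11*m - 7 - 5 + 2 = -6*m^2 + 32*m - 10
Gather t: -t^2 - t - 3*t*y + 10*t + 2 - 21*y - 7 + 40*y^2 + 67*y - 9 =-t^2 + t*(9 - 3*y) + 40*y^2 + 46*y - 14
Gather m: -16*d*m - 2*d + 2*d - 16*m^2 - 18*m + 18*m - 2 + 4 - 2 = -16*d*m - 16*m^2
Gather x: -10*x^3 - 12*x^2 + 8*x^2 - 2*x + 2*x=-10*x^3 - 4*x^2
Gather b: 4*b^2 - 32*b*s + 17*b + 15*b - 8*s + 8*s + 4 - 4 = 4*b^2 + b*(32 - 32*s)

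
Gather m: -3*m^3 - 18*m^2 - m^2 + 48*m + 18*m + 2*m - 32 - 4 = -3*m^3 - 19*m^2 + 68*m - 36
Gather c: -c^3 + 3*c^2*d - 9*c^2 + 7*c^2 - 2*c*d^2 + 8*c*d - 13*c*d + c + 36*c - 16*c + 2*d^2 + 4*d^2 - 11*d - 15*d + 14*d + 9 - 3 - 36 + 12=-c^3 + c^2*(3*d - 2) + c*(-2*d^2 - 5*d + 21) + 6*d^2 - 12*d - 18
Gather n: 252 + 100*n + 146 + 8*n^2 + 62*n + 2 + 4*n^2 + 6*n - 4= 12*n^2 + 168*n + 396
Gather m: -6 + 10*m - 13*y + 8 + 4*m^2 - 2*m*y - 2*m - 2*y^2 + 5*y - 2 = 4*m^2 + m*(8 - 2*y) - 2*y^2 - 8*y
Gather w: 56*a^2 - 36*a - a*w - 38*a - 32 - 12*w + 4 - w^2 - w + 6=56*a^2 - 74*a - w^2 + w*(-a - 13) - 22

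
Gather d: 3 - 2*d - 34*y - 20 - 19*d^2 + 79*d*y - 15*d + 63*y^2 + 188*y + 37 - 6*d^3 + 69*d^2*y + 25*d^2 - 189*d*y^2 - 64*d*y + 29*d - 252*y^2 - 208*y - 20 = -6*d^3 + d^2*(69*y + 6) + d*(-189*y^2 + 15*y + 12) - 189*y^2 - 54*y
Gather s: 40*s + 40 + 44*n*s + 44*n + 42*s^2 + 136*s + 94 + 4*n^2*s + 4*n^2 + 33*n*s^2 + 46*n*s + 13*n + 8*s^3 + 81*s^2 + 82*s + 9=4*n^2 + 57*n + 8*s^3 + s^2*(33*n + 123) + s*(4*n^2 + 90*n + 258) + 143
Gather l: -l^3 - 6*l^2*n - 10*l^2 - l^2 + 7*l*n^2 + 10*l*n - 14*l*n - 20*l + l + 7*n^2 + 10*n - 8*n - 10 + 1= -l^3 + l^2*(-6*n - 11) + l*(7*n^2 - 4*n - 19) + 7*n^2 + 2*n - 9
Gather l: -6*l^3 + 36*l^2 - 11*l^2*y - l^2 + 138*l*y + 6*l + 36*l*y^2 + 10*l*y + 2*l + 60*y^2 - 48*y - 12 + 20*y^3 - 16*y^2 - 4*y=-6*l^3 + l^2*(35 - 11*y) + l*(36*y^2 + 148*y + 8) + 20*y^3 + 44*y^2 - 52*y - 12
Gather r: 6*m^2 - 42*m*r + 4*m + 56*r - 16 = 6*m^2 + 4*m + r*(56 - 42*m) - 16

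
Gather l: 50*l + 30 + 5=50*l + 35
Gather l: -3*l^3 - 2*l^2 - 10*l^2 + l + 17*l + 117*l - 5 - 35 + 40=-3*l^3 - 12*l^2 + 135*l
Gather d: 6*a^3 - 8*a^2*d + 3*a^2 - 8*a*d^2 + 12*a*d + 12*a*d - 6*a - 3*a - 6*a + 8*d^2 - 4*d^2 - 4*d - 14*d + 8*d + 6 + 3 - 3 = 6*a^3 + 3*a^2 - 15*a + d^2*(4 - 8*a) + d*(-8*a^2 + 24*a - 10) + 6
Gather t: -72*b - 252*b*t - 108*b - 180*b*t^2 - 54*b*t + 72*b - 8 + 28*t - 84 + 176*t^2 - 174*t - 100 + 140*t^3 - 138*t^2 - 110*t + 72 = -108*b + 140*t^3 + t^2*(38 - 180*b) + t*(-306*b - 256) - 120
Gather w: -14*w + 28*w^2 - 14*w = 28*w^2 - 28*w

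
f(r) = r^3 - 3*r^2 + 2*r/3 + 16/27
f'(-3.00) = 45.67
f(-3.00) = -55.41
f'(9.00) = 189.67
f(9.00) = 492.59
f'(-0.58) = 5.16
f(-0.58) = -1.00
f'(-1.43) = 15.38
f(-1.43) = -9.42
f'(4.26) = 29.55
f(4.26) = 26.30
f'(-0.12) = 1.43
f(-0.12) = 0.47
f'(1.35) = -1.97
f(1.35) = -1.51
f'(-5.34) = 118.25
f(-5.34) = -240.79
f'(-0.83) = 7.71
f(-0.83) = -2.60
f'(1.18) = -2.24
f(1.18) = -1.15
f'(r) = 3*r^2 - 6*r + 2/3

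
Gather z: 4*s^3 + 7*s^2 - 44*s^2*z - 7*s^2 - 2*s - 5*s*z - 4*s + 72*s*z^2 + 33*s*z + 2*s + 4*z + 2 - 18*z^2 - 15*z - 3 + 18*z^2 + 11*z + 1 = 4*s^3 + 72*s*z^2 - 4*s + z*(-44*s^2 + 28*s)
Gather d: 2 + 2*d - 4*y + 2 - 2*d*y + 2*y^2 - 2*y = d*(2 - 2*y) + 2*y^2 - 6*y + 4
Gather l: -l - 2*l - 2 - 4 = -3*l - 6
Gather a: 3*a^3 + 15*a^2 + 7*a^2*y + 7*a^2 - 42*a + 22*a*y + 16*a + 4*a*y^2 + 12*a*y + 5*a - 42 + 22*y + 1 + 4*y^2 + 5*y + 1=3*a^3 + a^2*(7*y + 22) + a*(4*y^2 + 34*y - 21) + 4*y^2 + 27*y - 40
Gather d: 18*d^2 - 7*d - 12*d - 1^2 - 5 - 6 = 18*d^2 - 19*d - 12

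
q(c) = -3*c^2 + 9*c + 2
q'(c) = 9 - 6*c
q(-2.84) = -47.76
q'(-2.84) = 26.04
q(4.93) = -26.54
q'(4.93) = -20.58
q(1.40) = 8.72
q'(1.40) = 0.60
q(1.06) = 8.17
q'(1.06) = 2.64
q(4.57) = -19.52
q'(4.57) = -18.42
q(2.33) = 6.68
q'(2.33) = -4.98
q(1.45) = 8.74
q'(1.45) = 0.30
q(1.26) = 8.58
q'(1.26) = 1.44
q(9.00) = -160.00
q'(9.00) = -45.00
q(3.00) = 2.00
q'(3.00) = -9.00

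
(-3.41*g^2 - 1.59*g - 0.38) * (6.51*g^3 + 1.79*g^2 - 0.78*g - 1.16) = -22.1991*g^5 - 16.4548*g^4 - 2.6601*g^3 + 4.5156*g^2 + 2.1408*g + 0.4408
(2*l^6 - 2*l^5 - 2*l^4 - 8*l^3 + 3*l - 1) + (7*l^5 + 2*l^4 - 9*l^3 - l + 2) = 2*l^6 + 5*l^5 - 17*l^3 + 2*l + 1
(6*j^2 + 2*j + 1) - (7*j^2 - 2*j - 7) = -j^2 + 4*j + 8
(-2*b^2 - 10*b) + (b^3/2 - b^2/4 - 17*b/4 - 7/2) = b^3/2 - 9*b^2/4 - 57*b/4 - 7/2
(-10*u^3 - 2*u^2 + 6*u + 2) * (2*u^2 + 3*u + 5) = -20*u^5 - 34*u^4 - 44*u^3 + 12*u^2 + 36*u + 10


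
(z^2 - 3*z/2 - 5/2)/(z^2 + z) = (z - 5/2)/z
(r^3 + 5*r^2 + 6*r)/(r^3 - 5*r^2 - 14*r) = (r + 3)/(r - 7)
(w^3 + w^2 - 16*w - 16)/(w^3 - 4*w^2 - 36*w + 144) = (w^2 + 5*w + 4)/(w^2 - 36)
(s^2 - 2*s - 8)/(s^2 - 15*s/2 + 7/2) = 2*(s^2 - 2*s - 8)/(2*s^2 - 15*s + 7)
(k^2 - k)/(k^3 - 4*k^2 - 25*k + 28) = k/(k^2 - 3*k - 28)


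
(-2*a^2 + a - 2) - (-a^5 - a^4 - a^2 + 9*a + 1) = a^5 + a^4 - a^2 - 8*a - 3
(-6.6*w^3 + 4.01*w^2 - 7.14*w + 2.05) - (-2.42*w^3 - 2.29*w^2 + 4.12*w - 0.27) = -4.18*w^3 + 6.3*w^2 - 11.26*w + 2.32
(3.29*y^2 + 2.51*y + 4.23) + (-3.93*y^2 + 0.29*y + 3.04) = -0.64*y^2 + 2.8*y + 7.27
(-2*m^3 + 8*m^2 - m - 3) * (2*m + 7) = -4*m^4 + 2*m^3 + 54*m^2 - 13*m - 21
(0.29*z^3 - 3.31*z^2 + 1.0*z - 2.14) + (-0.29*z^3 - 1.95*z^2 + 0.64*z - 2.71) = -5.26*z^2 + 1.64*z - 4.85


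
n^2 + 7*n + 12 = (n + 3)*(n + 4)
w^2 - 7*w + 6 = (w - 6)*(w - 1)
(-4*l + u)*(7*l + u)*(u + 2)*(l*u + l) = -28*l^3*u^2 - 84*l^3*u - 56*l^3 + 3*l^2*u^3 + 9*l^2*u^2 + 6*l^2*u + l*u^4 + 3*l*u^3 + 2*l*u^2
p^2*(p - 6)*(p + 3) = p^4 - 3*p^3 - 18*p^2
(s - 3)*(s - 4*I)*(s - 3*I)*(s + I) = s^4 - 3*s^3 - 6*I*s^3 - 5*s^2 + 18*I*s^2 + 15*s - 12*I*s + 36*I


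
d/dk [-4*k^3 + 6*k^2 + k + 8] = -12*k^2 + 12*k + 1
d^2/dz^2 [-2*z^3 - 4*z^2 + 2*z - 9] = -12*z - 8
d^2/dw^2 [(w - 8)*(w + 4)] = 2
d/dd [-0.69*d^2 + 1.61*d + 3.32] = 1.61 - 1.38*d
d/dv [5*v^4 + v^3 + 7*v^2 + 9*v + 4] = 20*v^3 + 3*v^2 + 14*v + 9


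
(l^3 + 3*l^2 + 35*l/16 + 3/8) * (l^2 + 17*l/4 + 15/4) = l^5 + 29*l^4/4 + 299*l^3/16 + 1339*l^2/64 + 627*l/64 + 45/32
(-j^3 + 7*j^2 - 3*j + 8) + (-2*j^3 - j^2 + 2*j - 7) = -3*j^3 + 6*j^2 - j + 1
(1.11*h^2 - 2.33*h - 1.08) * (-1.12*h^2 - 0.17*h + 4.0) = -1.2432*h^4 + 2.4209*h^3 + 6.0457*h^2 - 9.1364*h - 4.32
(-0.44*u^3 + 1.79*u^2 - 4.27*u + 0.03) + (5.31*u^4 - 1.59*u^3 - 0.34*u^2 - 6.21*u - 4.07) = 5.31*u^4 - 2.03*u^3 + 1.45*u^2 - 10.48*u - 4.04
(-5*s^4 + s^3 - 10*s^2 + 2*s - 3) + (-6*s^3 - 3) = -5*s^4 - 5*s^3 - 10*s^2 + 2*s - 6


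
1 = 1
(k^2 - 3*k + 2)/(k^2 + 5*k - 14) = (k - 1)/(k + 7)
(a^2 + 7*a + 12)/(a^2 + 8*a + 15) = (a + 4)/(a + 5)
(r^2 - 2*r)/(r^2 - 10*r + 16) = r/(r - 8)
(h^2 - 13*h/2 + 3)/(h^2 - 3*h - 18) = (h - 1/2)/(h + 3)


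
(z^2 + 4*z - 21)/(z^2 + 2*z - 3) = (z^2 + 4*z - 21)/(z^2 + 2*z - 3)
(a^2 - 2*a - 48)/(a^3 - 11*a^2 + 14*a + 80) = (a + 6)/(a^2 - 3*a - 10)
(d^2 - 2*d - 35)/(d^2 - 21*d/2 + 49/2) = 2*(d + 5)/(2*d - 7)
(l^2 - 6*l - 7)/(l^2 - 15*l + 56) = (l + 1)/(l - 8)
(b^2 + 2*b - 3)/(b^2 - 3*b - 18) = (b - 1)/(b - 6)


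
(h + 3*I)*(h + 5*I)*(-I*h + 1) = -I*h^3 + 9*h^2 + 23*I*h - 15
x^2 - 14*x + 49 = (x - 7)^2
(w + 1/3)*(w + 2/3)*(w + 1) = w^3 + 2*w^2 + 11*w/9 + 2/9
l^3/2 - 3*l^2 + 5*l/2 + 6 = (l/2 + 1/2)*(l - 4)*(l - 3)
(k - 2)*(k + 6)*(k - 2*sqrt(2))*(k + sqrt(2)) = k^4 - sqrt(2)*k^3 + 4*k^3 - 16*k^2 - 4*sqrt(2)*k^2 - 16*k + 12*sqrt(2)*k + 48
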